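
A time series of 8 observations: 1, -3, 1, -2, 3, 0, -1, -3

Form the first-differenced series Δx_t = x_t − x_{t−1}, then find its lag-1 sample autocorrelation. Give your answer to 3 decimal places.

First differences Δx: -4, 4, -3, 5, -3, -1, -2
Mean of differences = -0.5714
Numerator Σ(Δx_t−Δx̄)(Δx_{t+1}−Δx̄) = -52.1837
Denominator Σ(Δx_t−Δx̄)² = 77.7143
r_1(Δx) = -52.1837 / 77.7143 = -0.671

-0.671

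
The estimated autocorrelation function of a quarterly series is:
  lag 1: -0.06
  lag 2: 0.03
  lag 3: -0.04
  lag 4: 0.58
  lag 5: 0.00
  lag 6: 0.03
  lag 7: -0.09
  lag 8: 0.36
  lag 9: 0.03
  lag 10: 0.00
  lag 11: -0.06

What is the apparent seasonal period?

4

The largest autocorrelation is r_4 = 0.58, with a weaker echo at lag 8 (0.36); the remaining lags stay at or below 0.03.
The dominant spike at lag 4 indicates a seasonal period of 4.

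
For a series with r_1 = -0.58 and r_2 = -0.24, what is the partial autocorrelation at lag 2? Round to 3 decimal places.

φ_{22} = (r_2 − r_1²) / (1 − r_1²)
r_1² = (-0.58)² = 0.3364
Numerator = -0.24 − 0.3364 = -0.5764; denominator = 1 − 0.3364 = 0.6636
φ_{22} = -0.5764 / 0.6636 = -0.869

-0.869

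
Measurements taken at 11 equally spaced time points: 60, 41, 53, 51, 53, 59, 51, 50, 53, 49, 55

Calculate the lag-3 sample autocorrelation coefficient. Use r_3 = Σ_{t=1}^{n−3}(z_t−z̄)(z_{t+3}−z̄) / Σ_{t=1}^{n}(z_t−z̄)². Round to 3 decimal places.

Mean z̄ = (60 + 41 + 53 + 51 + 53 + 59 + 51 + 50 + 53 + 49 + 55)/11 = 52.2727
Numerator Σ_{t=1}^{8}(z_t−z̄)(z_{t+3}−z̄) = -10.3140
Denominator Σ(z_t−z̄)² = 260.1818
r_3 = -10.3140 / 260.1818 = -0.040

-0.040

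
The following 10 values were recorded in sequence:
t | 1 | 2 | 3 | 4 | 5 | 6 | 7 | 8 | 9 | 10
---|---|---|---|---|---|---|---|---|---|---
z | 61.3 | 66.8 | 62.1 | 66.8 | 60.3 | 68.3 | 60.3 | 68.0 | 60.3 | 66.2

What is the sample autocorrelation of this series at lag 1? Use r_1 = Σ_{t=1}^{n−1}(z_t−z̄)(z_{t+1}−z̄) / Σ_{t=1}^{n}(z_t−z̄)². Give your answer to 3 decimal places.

-0.918

Mean z̄ = (61.3 + 66.8 + 62.1 + 66.8 + 60.3 + 68.3 + 60.3 + 68.0 + 60.3 + 66.2)/10 = 64.0400
Numerator Σ_{t=1}^{9}(z_t−z̄)(z_{t+1}−z̄) = -98.1576
Denominator Σ(z_t−z̄)² = 106.9640
r_1 = -98.1576 / 106.9640 = -0.918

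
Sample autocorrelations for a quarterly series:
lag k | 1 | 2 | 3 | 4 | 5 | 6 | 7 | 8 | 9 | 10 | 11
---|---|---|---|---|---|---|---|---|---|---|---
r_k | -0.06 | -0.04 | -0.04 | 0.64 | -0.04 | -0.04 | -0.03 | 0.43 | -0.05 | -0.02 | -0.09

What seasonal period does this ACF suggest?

The largest autocorrelation is r_4 = 0.64, with a weaker echo at lag 8 (0.43); the remaining lags stay at or below -0.02.
The dominant spike at lag 4 indicates a seasonal period of 4.

4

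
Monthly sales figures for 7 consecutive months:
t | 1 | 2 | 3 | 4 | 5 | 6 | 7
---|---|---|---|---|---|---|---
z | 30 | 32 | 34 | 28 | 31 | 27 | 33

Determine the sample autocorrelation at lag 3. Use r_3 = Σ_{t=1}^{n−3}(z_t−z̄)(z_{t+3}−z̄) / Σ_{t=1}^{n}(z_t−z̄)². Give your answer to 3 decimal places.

Mean z̄ = (30 + 32 + 34 + 28 + 31 + 27 + 33)/7 = 30.7143
Deviations from mean: -0.7143, 1.2857, 3.2857, -2.7143, 0.2857, -3.7143, 2.2857
Σ(z_t−z̄)(z_{t+3}−z̄) = (1.9388) + (0.3673) + (-12.2041) + (-6.2041) = -16.1020
Denominator Σ(z_t−z̄)² = 39.4286
r_3 = -16.1020 / 39.4286 = -0.408

-0.408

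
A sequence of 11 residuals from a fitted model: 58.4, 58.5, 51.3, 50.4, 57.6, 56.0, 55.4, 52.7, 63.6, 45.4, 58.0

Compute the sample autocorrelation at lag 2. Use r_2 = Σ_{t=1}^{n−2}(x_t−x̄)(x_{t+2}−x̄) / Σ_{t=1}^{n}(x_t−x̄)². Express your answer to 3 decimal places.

0.027

Mean x̄ = (58.4 + 58.5 + 51.3 + 50.4 + 57.6 + 56.0 + 55.4 + 52.7 + 63.6 + 45.4 + 58.0)/11 = 55.2091
Numerator Σ_{t=1}^{9}(x_t−x̄)(x_{t+2}−x̄) = 6.6544
Denominator Σ(x_t−x̄)² = 246.5091
r_2 = 6.6544 / 246.5091 = 0.027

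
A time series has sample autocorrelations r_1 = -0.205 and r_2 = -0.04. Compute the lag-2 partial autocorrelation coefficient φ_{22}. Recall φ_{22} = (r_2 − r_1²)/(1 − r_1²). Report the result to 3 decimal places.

φ_{22} = (r_2 − r_1²) / (1 − r_1²)
r_1² = (-0.205)² = 0.042025
Numerator = -0.04 − 0.0420 = -0.0820; denominator = 1 − 0.0420 = 0.9580
φ_{22} = -0.0820 / 0.9580 = -0.086

-0.086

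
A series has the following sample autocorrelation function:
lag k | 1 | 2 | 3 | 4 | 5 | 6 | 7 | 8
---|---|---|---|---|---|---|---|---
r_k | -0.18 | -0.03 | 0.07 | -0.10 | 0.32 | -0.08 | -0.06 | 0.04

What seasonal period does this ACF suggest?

The largest autocorrelation is r_5 = 0.32; the remaining lags stay at or below 0.07.
The dominant spike at lag 5 indicates a seasonal period of 5.

5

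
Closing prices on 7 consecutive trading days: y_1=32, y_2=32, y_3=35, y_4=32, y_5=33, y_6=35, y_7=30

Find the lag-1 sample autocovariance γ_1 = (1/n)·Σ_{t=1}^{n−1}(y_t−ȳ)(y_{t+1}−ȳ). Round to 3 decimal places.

Mean ȳ = (32 + 32 + 35 + 32 + 33 + 35 + 30)/7 = 32.7143
Σ_{t=1}^{6}(y_t−ȳ)(y_{t+1}−ȳ) = -8.5102
γ_1 = -8.5102 / 7 = -1.216

-1.216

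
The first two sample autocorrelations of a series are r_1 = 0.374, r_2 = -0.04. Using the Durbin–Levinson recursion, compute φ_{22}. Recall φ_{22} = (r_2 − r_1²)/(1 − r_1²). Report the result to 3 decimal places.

-0.209

φ_{22} = (r_2 − r_1²) / (1 − r_1²)
r_1² = (0.374)² = 0.139876
Numerator = -0.04 − 0.1399 = -0.1799; denominator = 1 − 0.1399 = 0.8601
φ_{22} = -0.1799 / 0.8601 = -0.209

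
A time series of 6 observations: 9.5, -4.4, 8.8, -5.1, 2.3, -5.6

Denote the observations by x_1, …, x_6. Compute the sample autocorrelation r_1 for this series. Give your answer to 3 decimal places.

-0.623

Mean x̄ = (9.5 − 4.4 + 8.8 − 5.1 + 2.3 − 5.6)/6 = 0.9167
Σ(x_t−x̄)(x_{t+1}−x̄) = (-45.6347) + (-41.9131) + (-47.4314) + (-8.3231) + (-9.0147) = -152.3169
Denominator Σ(x_t−x̄)² = 244.6683
r_1 = -152.3169 / 244.6683 = -0.623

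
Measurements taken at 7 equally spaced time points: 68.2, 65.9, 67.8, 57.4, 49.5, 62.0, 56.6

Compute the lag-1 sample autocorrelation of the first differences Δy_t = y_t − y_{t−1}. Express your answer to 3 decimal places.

First differences Δy: -2.3, 1.9, -10.4, -7.9, 12.5, -5.4
Mean of differences = -1.9333
Numerator Σ(Δy_t−Δȳ)(Δy_{t+1}−Δȳ) = -119.4978
Denominator Σ(Δy_t−Δȳ)² = 342.4533
r_1(Δy) = -119.4978 / 342.4533 = -0.349

-0.349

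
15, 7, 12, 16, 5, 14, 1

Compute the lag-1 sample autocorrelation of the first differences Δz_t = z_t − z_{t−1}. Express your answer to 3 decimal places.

-0.607

First differences Δz: -8, 5, 4, -11, 9, -13
Mean of differences = -2.3333
Numerator Σ(Δz_t−Δz̄)(Δz_{t+1}−Δz̄) = -269.1111
Denominator Σ(Δz_t−Δz̄)² = 443.3333
r_1(Δz) = -269.1111 / 443.3333 = -0.607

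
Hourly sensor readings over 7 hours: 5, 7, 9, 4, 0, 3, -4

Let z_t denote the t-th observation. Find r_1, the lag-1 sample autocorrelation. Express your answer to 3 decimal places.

0.276

Mean z̄ = (5 + 7 + 9 + 4 + 0 + 3 − 4)/7 = 3.4286
Deviations from mean: 1.5714, 3.5714, 5.5714, 0.5714, -3.4286, -0.4286, -7.4286
Σ(z_t−z̄)(z_{t+1}−z̄) = (5.6122) + (19.8980) + (3.1837) + (-1.9592) + (1.4694) + (3.1837) = 31.3878
Denominator Σ(z_t−z̄)² = 113.7143
r_1 = 31.3878 / 113.7143 = 0.276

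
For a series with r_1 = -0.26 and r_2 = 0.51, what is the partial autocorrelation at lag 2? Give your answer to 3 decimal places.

φ_{22} = (r_2 − r_1²) / (1 − r_1²)
r_1² = (-0.26)² = 0.0676
Numerator = 0.51 − 0.0676 = 0.4424; denominator = 1 − 0.0676 = 0.9324
φ_{22} = 0.4424 / 0.9324 = 0.474

0.474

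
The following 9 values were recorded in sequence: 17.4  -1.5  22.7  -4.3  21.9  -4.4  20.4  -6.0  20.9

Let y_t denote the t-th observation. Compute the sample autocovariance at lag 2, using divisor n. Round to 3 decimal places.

120.536

Mean ȳ = (17.4 − 1.5 + 22.7 − 4.3 + 21.9 − 4.4 + 20.4 − 6.0 + 20.9)/9 = 9.6778
Σ_{t=1}^{7}(y_t−ȳ)(y_{t+2}−ȳ) = 1084.8223
γ_2 = 1084.8223 / 9 = 120.536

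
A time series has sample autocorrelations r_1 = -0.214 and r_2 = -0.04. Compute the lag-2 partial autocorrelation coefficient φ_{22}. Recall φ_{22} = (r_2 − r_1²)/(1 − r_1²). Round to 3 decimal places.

-0.090

φ_{22} = (r_2 − r_1²) / (1 − r_1²)
r_1² = (-0.214)² = 0.045796
Numerator = -0.04 − 0.0458 = -0.0858; denominator = 1 − 0.0458 = 0.9542
φ_{22} = -0.0858 / 0.9542 = -0.090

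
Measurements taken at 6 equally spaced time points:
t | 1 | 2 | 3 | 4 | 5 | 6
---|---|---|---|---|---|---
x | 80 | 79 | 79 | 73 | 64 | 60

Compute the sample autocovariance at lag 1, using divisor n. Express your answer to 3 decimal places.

32.708

Mean x̄ = (80 + 79 + 79 + 73 + 64 + 60)/6 = 72.5000
Deviations: 7.5000, 6.5000, 6.5000, 0.5000, -8.5000, -12.5000
Σ_{t=1}^{5}(x_t−x̄)(x_{t+1}−x̄) = 196.2500
γ_1 = 196.2500 / 6 = 32.708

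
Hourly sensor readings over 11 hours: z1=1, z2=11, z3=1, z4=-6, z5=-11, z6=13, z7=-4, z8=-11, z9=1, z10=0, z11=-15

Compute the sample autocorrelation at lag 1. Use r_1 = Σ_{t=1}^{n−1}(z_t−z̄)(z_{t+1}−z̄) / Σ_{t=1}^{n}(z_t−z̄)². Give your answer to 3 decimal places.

Mean z̄ = (1 + 11 + 1 − 6 − 11 + 13 − 4 − 11 + 1 + 0 − 15)/11 = -1.8182
Numerator Σ_{t=1}^{10}(z_t−z̄)(z_{t+1}−z̄) = -94.2149
Denominator Σ(z_t−z̄)² = 775.6364
r_1 = -94.2149 / 775.6364 = -0.121

-0.121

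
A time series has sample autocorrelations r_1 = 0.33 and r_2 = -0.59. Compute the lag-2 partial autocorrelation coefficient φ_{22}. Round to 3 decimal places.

φ_{22} = (r_2 − r_1²) / (1 − r_1²)
r_1² = (0.33)² = 0.1089
Numerator = -0.59 − 0.1089 = -0.6989; denominator = 1 − 0.1089 = 0.8911
φ_{22} = -0.6989 / 0.8911 = -0.784

-0.784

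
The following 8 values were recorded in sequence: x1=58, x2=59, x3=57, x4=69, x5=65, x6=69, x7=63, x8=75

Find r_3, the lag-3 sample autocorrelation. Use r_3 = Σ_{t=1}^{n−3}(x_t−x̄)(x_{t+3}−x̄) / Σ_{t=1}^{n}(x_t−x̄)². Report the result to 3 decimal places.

Mean x̄ = (58 + 59 + 57 + 69 + 65 + 69 + 63 + 75)/8 = 64.3750
Σ(x_t−x̄)(x_{t+3}−x̄) = (-29.4844) + (-3.3594) + (-34.1094) + (-6.3594) + (6.6406) = -66.6719
Denominator Σ(x_t−x̄)² = 281.8750
r_3 = -66.6719 / 281.8750 = -0.237

-0.237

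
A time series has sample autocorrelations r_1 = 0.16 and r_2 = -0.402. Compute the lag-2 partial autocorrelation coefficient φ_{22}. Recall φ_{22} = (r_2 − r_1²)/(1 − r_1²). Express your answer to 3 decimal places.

-0.439

φ_{22} = (r_2 − r_1²) / (1 − r_1²)
r_1² = (0.16)² = 0.0256
Numerator = -0.402 − 0.0256 = -0.4276; denominator = 1 − 0.0256 = 0.9744
φ_{22} = -0.4276 / 0.9744 = -0.439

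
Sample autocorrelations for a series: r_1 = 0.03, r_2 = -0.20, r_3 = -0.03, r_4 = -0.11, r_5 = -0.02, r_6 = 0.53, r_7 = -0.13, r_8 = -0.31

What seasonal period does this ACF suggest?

6

The largest autocorrelation is r_6 = 0.53; the remaining lags stay at or below 0.03.
The dominant spike at lag 6 indicates a seasonal period of 6.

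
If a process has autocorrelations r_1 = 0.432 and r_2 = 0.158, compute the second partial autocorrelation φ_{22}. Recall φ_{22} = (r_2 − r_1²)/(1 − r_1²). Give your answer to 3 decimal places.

-0.035

φ_{22} = (r_2 − r_1²) / (1 − r_1²)
r_1² = (0.432)² = 0.186624
Numerator = 0.158 − 0.1866 = -0.0286; denominator = 1 − 0.1866 = 0.8134
φ_{22} = -0.0286 / 0.8134 = -0.035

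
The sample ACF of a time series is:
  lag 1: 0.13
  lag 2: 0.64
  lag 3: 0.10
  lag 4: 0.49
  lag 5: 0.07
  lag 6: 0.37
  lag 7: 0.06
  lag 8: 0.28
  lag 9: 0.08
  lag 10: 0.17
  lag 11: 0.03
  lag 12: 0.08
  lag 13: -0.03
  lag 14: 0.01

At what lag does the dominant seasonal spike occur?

The largest autocorrelation is r_2 = 0.64, with weaker echoes at lags 4 (0.49), 6 (0.37), 8 (0.28) and 10 (0.17); the remaining lags stay at or below 0.13.
The dominant spike at lag 2 indicates a seasonal period of 2.

2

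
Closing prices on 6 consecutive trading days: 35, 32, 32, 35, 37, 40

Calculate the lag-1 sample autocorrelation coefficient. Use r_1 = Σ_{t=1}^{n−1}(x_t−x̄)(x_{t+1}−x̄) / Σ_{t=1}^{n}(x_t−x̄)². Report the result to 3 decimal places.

0.419

Mean x̄ = (35 + 32 + 32 + 35 + 37 + 40)/6 = 35.1667
Deviations from mean: -0.1667, -3.1667, -3.1667, -0.1667, 1.8333, 4.8333
Σ(x_t−x̄)(x_{t+1}−x̄) = (0.5278) + (10.0278) + (0.5278) + (-0.3056) + (8.8611) = 19.6389
Denominator Σ(x_t−x̄)² = 46.8333
r_1 = 19.6389 / 46.8333 = 0.419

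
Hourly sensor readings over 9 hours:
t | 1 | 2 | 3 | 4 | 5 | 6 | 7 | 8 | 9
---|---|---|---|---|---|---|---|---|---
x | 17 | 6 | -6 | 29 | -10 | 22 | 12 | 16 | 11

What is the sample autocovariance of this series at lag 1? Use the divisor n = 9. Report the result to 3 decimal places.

Mean x̄ = (17 + 6 − 6 + 29 − 10 + 22 + 12 + 16 + 11)/9 = 10.7778
Σ_{t=1}^{8}(x_t−x̄)(x_{t+1}−x̄) = -845.8272
γ_1 = -845.8272 / 9 = -93.981

-93.981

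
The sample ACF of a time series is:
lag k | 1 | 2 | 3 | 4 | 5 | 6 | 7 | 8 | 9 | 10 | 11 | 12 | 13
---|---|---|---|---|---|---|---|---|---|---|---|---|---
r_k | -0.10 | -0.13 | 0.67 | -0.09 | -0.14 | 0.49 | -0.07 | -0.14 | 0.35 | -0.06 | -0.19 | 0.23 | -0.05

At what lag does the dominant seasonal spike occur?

The largest autocorrelation is r_3 = 0.67, with weaker echoes at lags 6 (0.49), 9 (0.35) and 12 (0.23); the remaining lags stay at or below -0.05.
The dominant spike at lag 3 indicates a seasonal period of 3.

3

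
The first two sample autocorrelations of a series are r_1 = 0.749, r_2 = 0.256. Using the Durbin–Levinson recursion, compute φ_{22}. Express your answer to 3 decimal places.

-0.695

φ_{22} = (r_2 − r_1²) / (1 − r_1²)
r_1² = (0.749)² = 0.561001
Numerator = 0.256 − 0.5610 = -0.3050; denominator = 1 − 0.5610 = 0.4390
φ_{22} = -0.3050 / 0.4390 = -0.695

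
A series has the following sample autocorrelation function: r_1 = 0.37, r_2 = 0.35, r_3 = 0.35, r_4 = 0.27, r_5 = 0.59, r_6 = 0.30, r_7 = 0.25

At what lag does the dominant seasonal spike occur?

The largest autocorrelation is r_5 = 0.59; the remaining lags stay at or below 0.37. The elevated value at lag 1 (0.37), dropping to 0.35 at lag 2, reflects decaying short-term dependence rather than seasonality.
The dominant spike at lag 5 indicates a seasonal period of 5.

5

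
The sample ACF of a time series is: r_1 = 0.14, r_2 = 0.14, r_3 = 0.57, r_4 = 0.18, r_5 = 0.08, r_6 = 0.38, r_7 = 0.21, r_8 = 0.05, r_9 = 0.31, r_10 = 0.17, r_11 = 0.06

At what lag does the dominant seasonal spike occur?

3

The largest autocorrelation is r_3 = 0.57, with weaker echoes at lags 6 (0.38) and 9 (0.31); the remaining lags stay at or below 0.21.
The dominant spike at lag 3 indicates a seasonal period of 3.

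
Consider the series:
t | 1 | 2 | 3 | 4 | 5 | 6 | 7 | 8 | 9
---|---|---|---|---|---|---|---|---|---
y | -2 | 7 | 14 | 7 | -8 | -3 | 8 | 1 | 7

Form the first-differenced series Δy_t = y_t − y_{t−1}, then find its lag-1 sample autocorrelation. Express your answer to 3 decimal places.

-0.023

First differences Δy: 9, 7, -7, -15, 5, 11, -7, 6
Mean of differences = 1.1250
Numerator Σ(Δy_t−Δȳ)(Δy_{t+1}−Δȳ) = -14.5156
Denominator Σ(Δy_t−Δȳ)² = 624.8750
r_1(Δy) = -14.5156 / 624.8750 = -0.023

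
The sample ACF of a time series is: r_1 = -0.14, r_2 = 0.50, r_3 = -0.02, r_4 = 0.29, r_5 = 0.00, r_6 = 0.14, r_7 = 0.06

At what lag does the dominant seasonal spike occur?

The largest autocorrelation is r_2 = 0.50, with a weaker echo at lag 4 (0.29); the remaining lags stay at or below 0.14.
The dominant spike at lag 2 indicates a seasonal period of 2.

2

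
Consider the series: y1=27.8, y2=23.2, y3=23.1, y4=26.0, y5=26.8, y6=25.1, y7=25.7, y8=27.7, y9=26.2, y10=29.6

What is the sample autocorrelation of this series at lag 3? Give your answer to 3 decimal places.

Mean ȳ = (27.8 + 23.2 + 23.1 + 26.0 + 26.8 + 25.1 + 25.7 + 27.7 + 26.2 + 29.6)/10 = 26.1200
Numerator Σ_{t=1}^{7}(y_t−ȳ)(y_{t+3}−ȳ) = 0.4748
Denominator Σ(y_t−ȳ)² = 36.7760
r_3 = 0.4748 / 36.7760 = 0.013

0.013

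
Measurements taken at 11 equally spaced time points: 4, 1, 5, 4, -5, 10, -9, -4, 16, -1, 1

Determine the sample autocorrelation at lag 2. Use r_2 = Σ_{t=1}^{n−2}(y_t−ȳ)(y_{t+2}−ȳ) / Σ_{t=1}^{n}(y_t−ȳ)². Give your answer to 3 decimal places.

Mean ȳ = (4 + 1 + 5 + 4 − 5 + 10 − 9 − 4 + 16 − 1 + 1)/11 = 2.0000
Numerator Σ_{t=1}^{9}(y_t−ȳ)(y_{t+2}−ȳ) = -122.0000
Denominator Σ(y_t−ȳ)² = 494.0000
r_2 = -122.0000 / 494.0000 = -0.247

-0.247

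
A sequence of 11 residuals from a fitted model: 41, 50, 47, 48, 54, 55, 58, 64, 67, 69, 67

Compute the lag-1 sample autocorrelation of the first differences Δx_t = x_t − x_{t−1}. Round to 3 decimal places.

First differences Δx: 9, -3, 1, 6, 1, 3, 6, 3, 2, -2
Mean of differences = 2.6000
Numerator Σ(Δx_t−Δx̄)(Δx_{t+1}−Δx̄) = -33.1600
Denominator Σ(Δx_t−Δx̄)² = 122.4000
r_1(Δx) = -33.1600 / 122.4000 = -0.271

-0.271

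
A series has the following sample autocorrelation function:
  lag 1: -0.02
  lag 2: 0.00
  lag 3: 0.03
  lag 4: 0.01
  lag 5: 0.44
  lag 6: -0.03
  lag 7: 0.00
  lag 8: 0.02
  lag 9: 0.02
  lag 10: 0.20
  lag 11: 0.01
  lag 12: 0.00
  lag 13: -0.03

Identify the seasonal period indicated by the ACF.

5

The largest autocorrelation is r_5 = 0.44, with a weaker echo at lag 10 (0.20); the remaining lags stay at or below 0.03.
The dominant spike at lag 5 indicates a seasonal period of 5.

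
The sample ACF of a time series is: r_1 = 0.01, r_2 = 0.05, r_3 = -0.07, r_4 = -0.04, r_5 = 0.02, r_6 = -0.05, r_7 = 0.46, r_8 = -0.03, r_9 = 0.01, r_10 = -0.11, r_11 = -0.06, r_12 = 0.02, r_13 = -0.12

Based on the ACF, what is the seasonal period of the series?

7

The largest autocorrelation is r_7 = 0.46; the remaining lags stay at or below 0.05.
The dominant spike at lag 7 indicates a seasonal period of 7.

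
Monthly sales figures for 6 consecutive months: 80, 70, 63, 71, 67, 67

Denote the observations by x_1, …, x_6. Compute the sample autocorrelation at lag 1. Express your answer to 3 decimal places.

-0.025

Mean x̄ = (80 + 70 + 63 + 71 + 67 + 67)/6 = 69.6667
Deviations from mean: 10.3333, 0.3333, -6.6667, 1.3333, -2.6667, -2.6667
Σ(x_t−x̄)(x_{t+1}−x̄) = (3.4444) + (-2.2222) + (-8.8889) + (-3.5556) + (7.1111) = -4.1111
Denominator Σ(x_t−x̄)² = 167.3333
r_1 = -4.1111 / 167.3333 = -0.025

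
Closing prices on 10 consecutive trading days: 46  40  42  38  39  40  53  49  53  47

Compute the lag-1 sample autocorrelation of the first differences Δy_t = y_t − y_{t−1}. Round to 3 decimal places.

First differences Δy: -6, 2, -4, 1, 1, 13, -4, 4, -6
Mean of differences = 0.1111
Numerator Σ(Δy_t−Δȳ)(Δy_{t+1}−Δȳ) = -103.4568
Denominator Σ(Δy_t−Δȳ)² = 294.8889
r_1(Δy) = -103.4568 / 294.8889 = -0.351

-0.351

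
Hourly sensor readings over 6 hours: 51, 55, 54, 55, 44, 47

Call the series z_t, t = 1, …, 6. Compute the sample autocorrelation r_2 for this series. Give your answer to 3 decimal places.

Mean z̄ = (51 + 55 + 54 + 55 + 44 + 47)/6 = 51.0000
Deviations from mean: 0.0000, 4.0000, 3.0000, 4.0000, -7.0000, -4.0000
Numerator Σ_{t=1}^{4}(z_t−z̄)(z_{t+2}−z̄) = -21.0000
Denominator Σ(z_t−z̄)² = 106.0000
r_2 = -21.0000 / 106.0000 = -0.198

-0.198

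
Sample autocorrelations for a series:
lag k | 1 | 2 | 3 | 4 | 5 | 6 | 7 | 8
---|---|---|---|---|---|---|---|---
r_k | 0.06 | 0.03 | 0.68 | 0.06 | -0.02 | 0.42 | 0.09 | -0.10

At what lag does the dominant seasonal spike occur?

3

The largest autocorrelation is r_3 = 0.68, with a weaker echo at lag 6 (0.42); the remaining lags stay at or below 0.09.
The dominant spike at lag 3 indicates a seasonal period of 3.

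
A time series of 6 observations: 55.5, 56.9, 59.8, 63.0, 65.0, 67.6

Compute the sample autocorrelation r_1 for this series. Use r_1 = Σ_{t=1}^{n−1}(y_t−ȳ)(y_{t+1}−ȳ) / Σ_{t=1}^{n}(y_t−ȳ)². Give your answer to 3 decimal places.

0.531

Mean ȳ = (55.5 + 56.9 + 59.8 + 63.0 + 65.0 + 67.6)/6 = 61.3000
Deviations from mean: -5.8000, -4.4000, -1.5000, 1.7000, 3.7000, 6.3000
Numerator Σ_{t=1}^{5}(y_t−ȳ)(y_{t+1}−ȳ) = 59.1700
Denominator Σ(y_t−ȳ)² = 111.5200
r_1 = 59.1700 / 111.5200 = 0.531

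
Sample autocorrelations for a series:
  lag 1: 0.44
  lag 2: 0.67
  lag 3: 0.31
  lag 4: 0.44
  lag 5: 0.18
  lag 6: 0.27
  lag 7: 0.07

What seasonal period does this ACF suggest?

The largest autocorrelation is r_2 = 0.67; the remaining lags stay at or below 0.44.
The dominant spike at lag 2 indicates a seasonal period of 2.

2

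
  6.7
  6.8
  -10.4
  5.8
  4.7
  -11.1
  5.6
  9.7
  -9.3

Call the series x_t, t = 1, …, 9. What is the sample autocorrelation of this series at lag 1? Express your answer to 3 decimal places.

-0.378

Mean x̄ = (6.7 + 6.8 − 10.4 + 5.8 + 4.7 − 11.1 + 5.6 + 9.7 − 9.3)/9 = 0.9444
Numerator Σ_{t=1}^{8}(x_t−x̄)(x_{t+1}−x̄) = -219.8153
Denominator Σ(x_t−x̄)² = 582.1422
r_1 = -219.8153 / 582.1422 = -0.378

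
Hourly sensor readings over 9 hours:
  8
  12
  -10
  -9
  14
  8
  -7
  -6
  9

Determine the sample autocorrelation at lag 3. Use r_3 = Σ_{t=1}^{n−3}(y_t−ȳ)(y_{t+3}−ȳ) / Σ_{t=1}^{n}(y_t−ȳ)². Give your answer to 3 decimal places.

0.034

Mean ȳ = (8 + 12 − 10 − 9 + 14 + 8 − 7 − 6 + 9)/9 = 2.1111
Σ(y_t−ȳ)(y_{t+3}−ȳ) = (-65.4321) + (117.5679) + (-71.3210) + (101.2346) + (-96.4321) + (40.5679) = 26.1852
Denominator Σ(y_t−ȳ)² = 774.8889
r_3 = 26.1852 / 774.8889 = 0.034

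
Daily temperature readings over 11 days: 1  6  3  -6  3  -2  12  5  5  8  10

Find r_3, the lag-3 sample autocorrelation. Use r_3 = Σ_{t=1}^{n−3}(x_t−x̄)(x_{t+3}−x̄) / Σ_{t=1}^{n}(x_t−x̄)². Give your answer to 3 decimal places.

Mean x̄ = (1 + 6 + 3 − 6 + 3 − 2 + 12 + 5 + 5 + 8 + 10)/11 = 4.0909
Numerator Σ_{t=1}^{8}(x_t−x̄)(x_{t+3}−x̄) = -14.2975
Denominator Σ(x_t−x̄)² = 268.9091
r_3 = -14.2975 / 268.9091 = -0.053

-0.053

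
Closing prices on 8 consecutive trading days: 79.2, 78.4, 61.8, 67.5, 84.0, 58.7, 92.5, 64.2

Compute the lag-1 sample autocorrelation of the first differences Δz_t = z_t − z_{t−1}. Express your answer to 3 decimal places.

-0.699

First differences Δz: -0.8, -16.6, 5.7, 16.5, -25.3, 33.8, -28.3
Mean of differences = -2.1429
Numerator Σ(Δz_t−Δz̄)(Δz_{t+1}−Δz̄) = -2190.7976
Denominator Σ(Δz_t−Δz̄)² = 3132.2171
r_1(Δz) = -2190.7976 / 3132.2171 = -0.699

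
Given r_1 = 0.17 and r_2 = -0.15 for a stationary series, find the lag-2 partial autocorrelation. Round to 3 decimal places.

-0.184

φ_{22} = (r_2 − r_1²) / (1 − r_1²)
r_1² = (0.17)² = 0.0289
Numerator = -0.15 − 0.0289 = -0.1789; denominator = 1 − 0.0289 = 0.9711
φ_{22} = -0.1789 / 0.9711 = -0.184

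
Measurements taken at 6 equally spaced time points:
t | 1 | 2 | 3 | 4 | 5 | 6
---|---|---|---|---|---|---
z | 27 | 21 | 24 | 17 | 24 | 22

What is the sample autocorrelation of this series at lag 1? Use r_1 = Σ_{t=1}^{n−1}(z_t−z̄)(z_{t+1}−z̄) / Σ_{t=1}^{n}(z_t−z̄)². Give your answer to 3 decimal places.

-0.457

Mean z̄ = (27 + 21 + 24 + 17 + 24 + 22)/6 = 22.5000
Numerator Σ_{t=1}^{5}(z_t−z̄)(z_{t+1}−z̄) = -26.2500
Denominator Σ(z_t−z̄)² = 57.5000
r_1 = -26.2500 / 57.5000 = -0.457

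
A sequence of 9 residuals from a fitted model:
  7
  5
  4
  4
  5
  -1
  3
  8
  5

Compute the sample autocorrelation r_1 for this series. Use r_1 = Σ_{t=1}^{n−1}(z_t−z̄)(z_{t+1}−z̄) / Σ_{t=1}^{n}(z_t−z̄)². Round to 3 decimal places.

Mean z̄ = (7 + 5 + 4 + 4 + 5 − 1 + 3 + 8 + 5)/9 = 4.4444
Numerator Σ_{t=1}^{8}(z_t−z̄)(z_{t+1}−z̄) = 2.8025
Denominator Σ(z_t−z̄)² = 52.2222
r_1 = 2.8025 / 52.2222 = 0.054

0.054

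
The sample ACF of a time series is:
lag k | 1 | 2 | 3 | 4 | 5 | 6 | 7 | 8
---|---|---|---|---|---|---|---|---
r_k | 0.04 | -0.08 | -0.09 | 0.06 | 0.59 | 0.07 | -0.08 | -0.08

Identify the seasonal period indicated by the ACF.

5

The largest autocorrelation is r_5 = 0.59; the remaining lags stay at or below 0.07.
The dominant spike at lag 5 indicates a seasonal period of 5.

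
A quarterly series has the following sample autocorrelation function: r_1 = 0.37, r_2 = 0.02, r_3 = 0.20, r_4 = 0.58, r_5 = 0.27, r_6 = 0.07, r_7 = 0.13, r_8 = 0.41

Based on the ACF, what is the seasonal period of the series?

4

The largest autocorrelation is r_4 = 0.58, with a weaker echo at lag 8 (0.41); the remaining lags stay at or below 0.37. The elevated value at lag 1 (0.37), dropping to 0.02 at lag 2, reflects decaying short-term dependence rather than seasonality.
The dominant spike at lag 4 indicates a seasonal period of 4.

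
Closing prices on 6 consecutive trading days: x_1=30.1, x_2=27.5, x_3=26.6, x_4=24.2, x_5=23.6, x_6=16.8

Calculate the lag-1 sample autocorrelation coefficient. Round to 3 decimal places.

0.272

Mean x̄ = (30.1 + 27.5 + 26.6 + 24.2 + 23.6 + 16.8)/6 = 24.8000
Numerator Σ_{t=1}^{5}(x_t−x̄)(x_{t+1}−x̄) = 28.4100
Denominator Σ(x_t−x̄)² = 104.4200
r_1 = 28.4100 / 104.4200 = 0.272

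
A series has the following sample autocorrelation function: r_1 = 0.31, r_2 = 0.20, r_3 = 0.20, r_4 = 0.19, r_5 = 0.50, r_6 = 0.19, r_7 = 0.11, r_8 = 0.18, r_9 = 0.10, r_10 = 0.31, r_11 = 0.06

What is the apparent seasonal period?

The largest autocorrelation is r_5 = 0.50; the remaining lags stay at or below 0.31. The elevated value at lag 1 (0.31), dropping to 0.20 at lag 2, reflects decaying short-term dependence rather than seasonality.
The dominant spike at lag 5 indicates a seasonal period of 5.

5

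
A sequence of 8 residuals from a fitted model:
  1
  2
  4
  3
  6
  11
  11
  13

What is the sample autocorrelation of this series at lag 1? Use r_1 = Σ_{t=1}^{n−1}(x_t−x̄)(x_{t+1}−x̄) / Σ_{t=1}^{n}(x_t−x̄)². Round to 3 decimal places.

0.616

Mean x̄ = (1 + 2 + 4 + 3 + 6 + 11 + 11 + 13)/8 = 6.3750
Deviations from mean: -5.3750, -4.3750, -2.3750, -3.3750, -0.3750, 4.6250, 4.6250, 6.6250
Numerator Σ_{t=1}^{7}(x_t−x̄)(x_{t+1}−x̄) = 93.4844
Denominator Σ(x_t−x̄)² = 151.8750
r_1 = 93.4844 / 151.8750 = 0.616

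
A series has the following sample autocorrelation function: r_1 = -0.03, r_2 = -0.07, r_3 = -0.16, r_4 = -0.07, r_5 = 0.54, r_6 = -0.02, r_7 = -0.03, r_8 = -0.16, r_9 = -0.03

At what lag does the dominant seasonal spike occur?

The largest autocorrelation is r_5 = 0.54; the remaining lags stay at or below -0.02.
The dominant spike at lag 5 indicates a seasonal period of 5.

5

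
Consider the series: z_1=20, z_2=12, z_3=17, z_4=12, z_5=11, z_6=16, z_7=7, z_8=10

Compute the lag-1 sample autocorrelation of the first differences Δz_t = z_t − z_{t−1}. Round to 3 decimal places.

-0.678

First differences Δz: -8, 5, -5, -1, 5, -9, 3
Mean of differences = -1.4286
Numerator Σ(Δz_t−Δz̄)(Δz_{t+1}−Δz̄) = -146.1837
Denominator Σ(Δz_t−Δz̄)² = 215.7143
r_1(Δz) = -146.1837 / 215.7143 = -0.678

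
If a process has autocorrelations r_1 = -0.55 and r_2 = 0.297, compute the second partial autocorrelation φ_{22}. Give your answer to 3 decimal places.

-0.008

φ_{22} = (r_2 − r_1²) / (1 − r_1²)
r_1² = (-0.55)² = 0.3025
Numerator = 0.297 − 0.3025 = -0.0055; denominator = 1 − 0.3025 = 0.6975
φ_{22} = -0.0055 / 0.6975 = -0.008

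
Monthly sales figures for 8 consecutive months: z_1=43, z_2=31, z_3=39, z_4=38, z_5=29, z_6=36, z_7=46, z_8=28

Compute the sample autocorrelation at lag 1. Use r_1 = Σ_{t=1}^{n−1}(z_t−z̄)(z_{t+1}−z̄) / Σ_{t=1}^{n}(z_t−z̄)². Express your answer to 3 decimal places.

-0.463

Mean z̄ = (43 + 31 + 39 + 38 + 29 + 36 + 46 + 28)/8 = 36.2500
Numerator Σ_{t=1}^{7}(z_t−z̄)(z_{t+1}−z̄) = -138.8125
Denominator Σ(z_t−z̄)² = 299.5000
r_1 = -138.8125 / 299.5000 = -0.463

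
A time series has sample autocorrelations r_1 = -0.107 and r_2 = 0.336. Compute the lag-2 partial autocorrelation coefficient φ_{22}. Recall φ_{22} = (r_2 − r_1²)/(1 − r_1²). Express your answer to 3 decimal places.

0.328

φ_{22} = (r_2 − r_1²) / (1 − r_1²)
r_1² = (-0.107)² = 0.011449
Numerator = 0.336 − 0.0114 = 0.3246; denominator = 1 − 0.0114 = 0.9886
φ_{22} = 0.3246 / 0.9886 = 0.328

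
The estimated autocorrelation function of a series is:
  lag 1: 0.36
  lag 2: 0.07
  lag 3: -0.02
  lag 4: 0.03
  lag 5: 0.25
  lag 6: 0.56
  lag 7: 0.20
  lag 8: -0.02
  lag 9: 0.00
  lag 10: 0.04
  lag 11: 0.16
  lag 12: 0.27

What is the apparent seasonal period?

The largest autocorrelation is r_6 = 0.56; the remaining lags stay at or below 0.36. The elevated value at lag 1 (0.36), dropping to 0.07 at lag 2, reflects decaying short-term dependence rather than seasonality.
The dominant spike at lag 6 indicates a seasonal period of 6.

6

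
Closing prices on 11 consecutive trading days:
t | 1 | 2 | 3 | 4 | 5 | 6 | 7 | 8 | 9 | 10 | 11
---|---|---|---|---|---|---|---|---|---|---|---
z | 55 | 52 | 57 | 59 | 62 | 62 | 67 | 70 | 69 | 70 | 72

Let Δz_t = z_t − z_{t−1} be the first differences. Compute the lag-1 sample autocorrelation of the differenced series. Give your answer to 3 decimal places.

-0.335

First differences Δz: -3, 5, 2, 3, 0, 5, 3, -1, 1, 2
Mean of differences = 1.7000
Numerator Σ(Δz_t−Δz̄)(Δz_{t+1}−Δz̄) = -19.4900
Denominator Σ(Δz_t−Δz̄)² = 58.1000
r_1(Δz) = -19.4900 / 58.1000 = -0.335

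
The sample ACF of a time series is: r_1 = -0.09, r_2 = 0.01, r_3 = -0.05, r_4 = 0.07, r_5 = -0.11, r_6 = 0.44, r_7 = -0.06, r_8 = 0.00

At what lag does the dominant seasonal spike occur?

6

The largest autocorrelation is r_6 = 0.44; the remaining lags stay at or below 0.07.
The dominant spike at lag 6 indicates a seasonal period of 6.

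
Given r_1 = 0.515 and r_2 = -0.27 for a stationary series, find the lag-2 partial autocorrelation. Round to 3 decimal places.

-0.728

φ_{22} = (r_2 − r_1²) / (1 − r_1²)
r_1² = (0.515)² = 0.265225
Numerator = -0.27 − 0.2652 = -0.5352; denominator = 1 − 0.2652 = 0.7348
φ_{22} = -0.5352 / 0.7348 = -0.728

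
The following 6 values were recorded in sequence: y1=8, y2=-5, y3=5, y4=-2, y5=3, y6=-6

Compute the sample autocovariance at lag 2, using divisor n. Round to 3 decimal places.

Mean ȳ = (8 − 5 + 5 − 2 + 3 − 6)/6 = 0.5000
Deviations: 7.5000, -5.5000, 4.5000, -2.5000, 2.5000, -6.5000
Σ_{t=1}^{4}(y_t−ȳ)(y_{t+2}−ȳ) = 75.0000
γ_2 = 75.0000 / 6 = 12.500

12.500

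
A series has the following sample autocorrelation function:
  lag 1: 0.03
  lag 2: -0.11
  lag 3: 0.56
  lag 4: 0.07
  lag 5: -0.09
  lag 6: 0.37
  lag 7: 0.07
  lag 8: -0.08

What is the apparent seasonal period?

The largest autocorrelation is r_3 = 0.56, with a weaker echo at lag 6 (0.37); the remaining lags stay at or below 0.07.
The dominant spike at lag 3 indicates a seasonal period of 3.

3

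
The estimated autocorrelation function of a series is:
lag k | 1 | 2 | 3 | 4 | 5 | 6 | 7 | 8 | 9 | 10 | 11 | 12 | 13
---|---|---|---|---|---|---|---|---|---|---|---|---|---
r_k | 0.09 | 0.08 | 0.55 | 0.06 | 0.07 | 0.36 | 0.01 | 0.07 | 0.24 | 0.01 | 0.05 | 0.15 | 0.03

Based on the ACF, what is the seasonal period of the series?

3

The largest autocorrelation is r_3 = 0.55, with weaker echoes at lags 6 (0.36), 9 (0.24) and 12 (0.15); the remaining lags stay at or below 0.09.
The dominant spike at lag 3 indicates a seasonal period of 3.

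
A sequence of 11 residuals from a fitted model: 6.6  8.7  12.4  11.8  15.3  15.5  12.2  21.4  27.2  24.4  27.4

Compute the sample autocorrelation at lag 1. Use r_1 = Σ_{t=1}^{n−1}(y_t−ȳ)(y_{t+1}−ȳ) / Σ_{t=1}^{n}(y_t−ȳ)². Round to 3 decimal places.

Mean ȳ = (6.6 + 8.7 + 12.4 + 11.8 + 15.3 + 15.5 + 12.2 + 21.4 + 27.2 + 24.4 + 27.4)/11 = 16.6273
Numerator Σ_{t=1}^{10}(y_t−ȳ)(y_{t+1}−ȳ) = 341.5429
Denominator Σ(y_t−ȳ)² = 538.2218
r_1 = 341.5429 / 538.2218 = 0.635

0.635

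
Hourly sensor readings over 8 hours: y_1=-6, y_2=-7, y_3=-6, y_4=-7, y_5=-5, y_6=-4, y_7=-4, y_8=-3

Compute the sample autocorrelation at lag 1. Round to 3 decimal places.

0.528

Mean ȳ = (-6 − 7 − 6 − 7 − 5 − 4 − 4 − 3)/8 = -5.2500
Numerator Σ_{t=1}^{7}(y_t−ȳ)(y_{t+1}−ȳ) = 8.1875
Denominator Σ(y_t−ȳ)² = 15.5000
r_1 = 8.1875 / 15.5000 = 0.528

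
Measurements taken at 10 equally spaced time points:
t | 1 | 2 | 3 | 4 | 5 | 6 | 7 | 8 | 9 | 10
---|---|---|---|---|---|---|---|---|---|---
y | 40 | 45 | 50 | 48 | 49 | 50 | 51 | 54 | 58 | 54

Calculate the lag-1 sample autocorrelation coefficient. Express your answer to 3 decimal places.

0.531

Mean ȳ = (40 + 45 + 50 + 48 + 49 + 50 + 51 + 54 + 58 + 54)/10 = 49.9000
Numerator Σ_{t=1}^{9}(y_t−ȳ)(y_{t+1}−ȳ) = 120.4900
Denominator Σ(y_t−ȳ)² = 226.9000
r_1 = 120.4900 / 226.9000 = 0.531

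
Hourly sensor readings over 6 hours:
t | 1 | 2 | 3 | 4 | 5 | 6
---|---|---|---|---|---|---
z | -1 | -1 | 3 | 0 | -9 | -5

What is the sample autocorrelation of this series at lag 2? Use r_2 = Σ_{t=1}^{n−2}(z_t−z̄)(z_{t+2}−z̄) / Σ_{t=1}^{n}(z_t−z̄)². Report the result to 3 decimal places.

-0.370

Mean z̄ = (-1 − 1 + 3 + 0 − 9 − 5)/6 = -2.1667
Σ(z_t−z̄)(z_{t+2}−z̄) = (6.0278) + (2.5278) + (-35.3056) + (-6.1389) = -32.8889
Denominator Σ(z_t−z̄)² = 88.8333
r_2 = -32.8889 / 88.8333 = -0.370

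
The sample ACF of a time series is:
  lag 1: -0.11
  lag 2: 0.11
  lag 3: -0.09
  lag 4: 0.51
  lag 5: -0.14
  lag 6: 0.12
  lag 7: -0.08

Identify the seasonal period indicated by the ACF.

The largest autocorrelation is r_4 = 0.51; the remaining lags stay at or below 0.12.
The dominant spike at lag 4 indicates a seasonal period of 4.

4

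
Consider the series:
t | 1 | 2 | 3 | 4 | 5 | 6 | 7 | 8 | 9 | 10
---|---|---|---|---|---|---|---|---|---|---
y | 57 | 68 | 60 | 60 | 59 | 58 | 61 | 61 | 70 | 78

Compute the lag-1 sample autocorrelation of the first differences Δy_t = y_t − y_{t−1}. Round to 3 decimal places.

First differences Δy: 11, -8, 0, -1, -1, 3, 0, 9, 8
Mean of differences = 2.3333
Numerator Σ(Δy_t−Δȳ)(Δy_{t+1}−Δȳ) = -28.1111
Denominator Σ(Δy_t−Δȳ)² = 292.0000
r_1(Δy) = -28.1111 / 292.0000 = -0.096

-0.096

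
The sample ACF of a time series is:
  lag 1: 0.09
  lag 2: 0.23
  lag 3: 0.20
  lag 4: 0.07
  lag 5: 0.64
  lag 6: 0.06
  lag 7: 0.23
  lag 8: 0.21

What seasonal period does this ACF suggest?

The largest autocorrelation is r_5 = 0.64; the remaining lags stay at or below 0.23.
The dominant spike at lag 5 indicates a seasonal period of 5.

5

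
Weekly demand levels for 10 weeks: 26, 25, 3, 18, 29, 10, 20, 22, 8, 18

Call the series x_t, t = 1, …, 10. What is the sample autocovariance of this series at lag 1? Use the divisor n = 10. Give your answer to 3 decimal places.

Mean x̄ = (26 + 25 + 3 + 18 + 29 + 10 + 20 + 22 + 8 + 18)/10 = 17.9000
Σ_{t=1}^{9}(x_t−x̄)(x_{t+1}−x̄) = -185.9100
γ_1 = -185.9100 / 10 = -18.591

-18.591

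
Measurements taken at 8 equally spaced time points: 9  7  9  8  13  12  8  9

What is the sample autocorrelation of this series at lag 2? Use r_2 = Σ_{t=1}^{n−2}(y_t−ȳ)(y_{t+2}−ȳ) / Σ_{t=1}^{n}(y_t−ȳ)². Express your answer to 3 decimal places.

Mean ȳ = (9 + 7 + 9 + 8 + 13 + 12 + 8 + 9)/8 = 9.3750
Deviations from mean: -0.3750, -2.3750, -0.3750, -1.3750, 3.6250, 2.6250, -1.3750, -0.3750
Numerator Σ_{t=1}^{6}(y_t−ȳ)(y_{t+2}−ȳ) = -7.5313
Denominator Σ(y_t−ȳ)² = 29.8750
r_2 = -7.5313 / 29.8750 = -0.252

-0.252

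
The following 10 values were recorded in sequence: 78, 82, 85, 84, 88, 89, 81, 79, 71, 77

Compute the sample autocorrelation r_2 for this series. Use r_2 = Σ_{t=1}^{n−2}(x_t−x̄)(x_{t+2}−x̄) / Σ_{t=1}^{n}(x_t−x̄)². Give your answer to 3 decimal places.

Mean x̄ = (78 + 82 + 85 + 84 + 88 + 89 + 81 + 79 + 71 + 77)/10 = 81.4000
Numerator Σ_{t=1}^{8}(x_t−x̄)(x_{t+2}−x̄) = 26.6800
Denominator Σ(x_t−x̄)² = 266.4000
r_2 = 26.6800 / 266.4000 = 0.100

0.100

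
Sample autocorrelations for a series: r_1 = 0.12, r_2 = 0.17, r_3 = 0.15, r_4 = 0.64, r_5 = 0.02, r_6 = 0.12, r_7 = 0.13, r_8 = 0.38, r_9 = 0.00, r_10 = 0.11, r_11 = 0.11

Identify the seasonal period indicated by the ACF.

4

The largest autocorrelation is r_4 = 0.64, with a weaker echo at lag 8 (0.38); the remaining lags stay at or below 0.17.
The dominant spike at lag 4 indicates a seasonal period of 4.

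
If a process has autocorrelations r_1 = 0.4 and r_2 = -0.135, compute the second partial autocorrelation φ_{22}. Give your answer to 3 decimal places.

φ_{22} = (r_2 − r_1²) / (1 − r_1²)
r_1² = (0.4)² = 0.16
Numerator = -0.135 − 0.1600 = -0.2950; denominator = 1 − 0.1600 = 0.8400
φ_{22} = -0.2950 / 0.8400 = -0.351

-0.351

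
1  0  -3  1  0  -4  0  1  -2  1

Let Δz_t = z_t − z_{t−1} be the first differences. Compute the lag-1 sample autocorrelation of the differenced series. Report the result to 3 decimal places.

First differences Δz: -1, -3, 4, -1, -4, 4, 1, -3, 3
Mean of differences = 0.0000
Numerator Σ(Δz_t−Δz̄)(Δz_{t+1}−Δz̄) = -33.0000
Denominator Σ(Δz_t−Δz̄)² = 78.0000
r_1(Δz) = -33.0000 / 78.0000 = -0.423

-0.423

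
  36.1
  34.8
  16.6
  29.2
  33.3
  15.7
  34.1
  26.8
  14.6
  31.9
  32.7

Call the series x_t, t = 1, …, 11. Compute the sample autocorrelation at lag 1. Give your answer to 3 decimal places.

-0.292

Mean x̄ = (36.1 + 34.8 + 16.6 + 29.2 + 33.3 + 15.7 + 34.1 + 26.8 + 14.6 + 31.9 + 32.7)/11 = 27.8000
Numerator Σ_{t=1}^{10}(x_t−x̄)(x_{t+1}−x̄) = -198.1900
Denominator Σ(x_t−x̄)² = 677.7000
r_1 = -198.1900 / 677.7000 = -0.292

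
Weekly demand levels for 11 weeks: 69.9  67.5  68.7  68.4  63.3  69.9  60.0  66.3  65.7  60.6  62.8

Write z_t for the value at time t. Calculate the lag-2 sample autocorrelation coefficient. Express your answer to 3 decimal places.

Mean z̄ = (69.9 + 67.5 + 68.7 + 68.4 + 63.3 + 69.9 + 60.0 + 66.3 + 65.7 + 60.6 + 62.8)/11 = 65.7364
Numerator Σ_{t=1}^{9}(z_t−z̄)(z_{t+2}−z̄) = 34.6501
Denominator Σ(z_t−z̄)² = 127.8255
r_2 = 34.6501 / 127.8255 = 0.271

0.271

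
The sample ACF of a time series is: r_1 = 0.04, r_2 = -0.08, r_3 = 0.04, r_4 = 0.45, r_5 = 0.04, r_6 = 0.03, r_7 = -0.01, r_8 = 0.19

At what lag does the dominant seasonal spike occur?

The largest autocorrelation is r_4 = 0.45, with a weaker echo at lag 8 (0.19); the remaining lags stay at or below 0.04.
The dominant spike at lag 4 indicates a seasonal period of 4.

4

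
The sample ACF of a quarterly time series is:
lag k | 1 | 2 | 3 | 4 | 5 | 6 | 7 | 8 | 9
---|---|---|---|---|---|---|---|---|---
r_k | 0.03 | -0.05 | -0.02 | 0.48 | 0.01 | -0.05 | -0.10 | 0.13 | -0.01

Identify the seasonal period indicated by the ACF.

The largest autocorrelation is r_4 = 0.48; the remaining lags stay at or below 0.13.
The dominant spike at lag 4 indicates a seasonal period of 4.

4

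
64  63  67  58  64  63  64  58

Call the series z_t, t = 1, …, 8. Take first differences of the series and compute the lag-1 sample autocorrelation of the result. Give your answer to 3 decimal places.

-0.641

First differences Δz: -1, 4, -9, 6, -1, 1, -6
Mean of differences = -0.8571
Numerator Σ(Δz_t−Δz̄)(Δz_{t+1}−Δz̄) = -106.8776
Denominator Σ(Δz_t−Δz̄)² = 166.8571
r_1(Δz) = -106.8776 / 166.8571 = -0.641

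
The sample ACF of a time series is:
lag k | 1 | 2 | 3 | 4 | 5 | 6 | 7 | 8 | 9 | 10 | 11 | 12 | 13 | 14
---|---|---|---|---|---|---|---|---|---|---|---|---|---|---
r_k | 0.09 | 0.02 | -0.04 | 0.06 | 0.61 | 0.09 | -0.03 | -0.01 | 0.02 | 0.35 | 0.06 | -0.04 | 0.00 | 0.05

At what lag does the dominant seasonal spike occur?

5

The largest autocorrelation is r_5 = 0.61, with a weaker echo at lag 10 (0.35); the remaining lags stay at or below 0.09.
The dominant spike at lag 5 indicates a seasonal period of 5.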